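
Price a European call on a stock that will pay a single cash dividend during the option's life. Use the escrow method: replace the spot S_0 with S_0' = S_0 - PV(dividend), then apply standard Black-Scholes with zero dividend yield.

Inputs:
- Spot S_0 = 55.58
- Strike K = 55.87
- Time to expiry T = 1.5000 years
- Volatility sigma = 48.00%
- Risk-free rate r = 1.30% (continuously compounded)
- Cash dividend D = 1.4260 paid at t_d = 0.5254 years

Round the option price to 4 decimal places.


PV(D) = D * exp(-r * t_d) = 1.4260 * 0.99319307 = 1.41629332
S_0' = S_0 - PV(D) = 55.5800 - 1.41629332 = 54.16370668
d1 = (ln(S_0'/K) + (r + sigma^2/2)*T) / (sigma*sqrt(T)) = 0.27434881
d2 = d1 - sigma*sqrt(T) = -0.31352873
exp(-rT) = 0.98068890
N(d1) = 0.60809171; N(d2) = 0.37693950
C = S_0' * N(d1) - K * exp(-rT) * N(d2) = 54.16370668 * 0.60809171 - 55.8700 * 0.98068890 * 0.37693950 = 12.2836

Answer: Price = 12.2836


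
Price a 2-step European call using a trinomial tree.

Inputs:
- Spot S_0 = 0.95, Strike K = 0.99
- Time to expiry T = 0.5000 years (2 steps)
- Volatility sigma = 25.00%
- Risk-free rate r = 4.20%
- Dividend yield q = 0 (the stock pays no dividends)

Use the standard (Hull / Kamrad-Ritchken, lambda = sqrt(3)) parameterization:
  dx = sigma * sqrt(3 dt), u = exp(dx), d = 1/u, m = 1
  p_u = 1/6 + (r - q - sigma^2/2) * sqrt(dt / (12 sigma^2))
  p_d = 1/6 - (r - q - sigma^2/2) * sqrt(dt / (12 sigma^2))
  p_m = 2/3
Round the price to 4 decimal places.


dt = T/N = 0.250000; dx = sigma*sqrt(3*dt) = 0.216506
u = exp(dx) = 1.241731; d = 1/u = 0.805327
p_u = 0.172873, p_m = 0.666667, p_d = 0.160460
Discount per step: exp(-r*dt) = 0.989555
Stock lattice S(k, j) with j the centered position index:
  k=0: S(0,+0) = 0.9500
  k=1: S(1,-1) = 0.7651; S(1,+0) = 0.9500; S(1,+1) = 1.1796
  k=2: S(2,-2) = 0.6161; S(2,-1) = 0.7651; S(2,+0) = 0.9500; S(2,+1) = 1.1796; S(2,+2) = 1.4648
Terminal payoffs V(N, j) = max(S_T - K, 0):
  V(2,-2) = 0.000000; V(2,-1) = 0.000000; V(2,+0) = 0.000000; V(2,+1) = 0.189644; V(2,+2) = 0.474801
Backward induction: V(k, j) = exp(-r*dt) * [p_u * V(k+1, j+1) + p_m * V(k+1, j) + p_d * V(k+1, j-1)]
  V(1,-1) = exp(-r*dt) * [p_u*0.000000 + p_m*0.000000 + p_d*0.000000] = 0.000000
  V(1,+0) = exp(-r*dt) * [p_u*0.189644 + p_m*0.000000 + p_d*0.000000] = 0.032442
  V(1,+1) = exp(-r*dt) * [p_u*0.474801 + p_m*0.189644 + p_d*0.000000] = 0.206332
  V(0,+0) = exp(-r*dt) * [p_u*0.206332 + p_m*0.032442 + p_d*0.000000] = 0.056699

Answer: Price = V(0,0) = 0.0567


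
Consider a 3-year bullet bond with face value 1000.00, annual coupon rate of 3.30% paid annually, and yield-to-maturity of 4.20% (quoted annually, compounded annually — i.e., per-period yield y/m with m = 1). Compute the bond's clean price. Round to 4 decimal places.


Answer: Price = 975.1187

Derivation:
Coupon per period c = face * coupon_rate / m = 33.000000
Periods per year m = 1; per-period yield y/m = 0.042000
Number of cashflows N = 3
Cashflows (t years, CF_t, discount factor 1/(1+y/m)^(m*t), PV):
  t = 1.0000: CF_t = 33.000000, DF = 0.959693, PV = 31.669866
  t = 2.0000: CF_t = 33.000000, DF = 0.921010, PV = 30.393345
  t = 3.0000: CF_t = 1033.000000, DF = 0.883887, PV = 913.055474
Price P = sum_t PV_t = 975.118685


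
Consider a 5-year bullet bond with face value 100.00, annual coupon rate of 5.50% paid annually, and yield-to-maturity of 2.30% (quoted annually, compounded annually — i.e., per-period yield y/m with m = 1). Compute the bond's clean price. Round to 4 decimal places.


Answer: Price = 114.9526

Derivation:
Coupon per period c = face * coupon_rate / m = 5.500000
Periods per year m = 1; per-period yield y/m = 0.023000
Number of cashflows N = 5
Cashflows (t years, CF_t, discount factor 1/(1+y/m)^(m*t), PV):
  t = 1.0000: CF_t = 5.500000, DF = 0.977517, PV = 5.376344
  t = 2.0000: CF_t = 5.500000, DF = 0.955540, PV = 5.255468
  t = 3.0000: CF_t = 5.500000, DF = 0.934056, PV = 5.137310
  t = 4.0000: CF_t = 5.500000, DF = 0.913056, PV = 5.021809
  t = 5.0000: CF_t = 105.500000, DF = 0.892528, PV = 94.161700
Price P = sum_t PV_t = 114.952631


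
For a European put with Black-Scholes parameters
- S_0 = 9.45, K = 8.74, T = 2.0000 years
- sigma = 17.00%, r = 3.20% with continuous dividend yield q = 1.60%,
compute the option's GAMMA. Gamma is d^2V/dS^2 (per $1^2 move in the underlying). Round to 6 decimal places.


Answer: Gamma = 0.143888

Derivation:
d1 = 0.5781827131; d2 = 0.3377664075
phi(d1) = 0.3375349704; exp(-qT) = 0.9685065821; exp(-rT) = 0.9380049995
Gamma = exp(-qT) * phi(d1) / (S * sigma * sqrt(T)) = 0.9685065821 * 0.3375349704 / (9.4500 * 0.1700 * 1.4142135624) = 0.143888


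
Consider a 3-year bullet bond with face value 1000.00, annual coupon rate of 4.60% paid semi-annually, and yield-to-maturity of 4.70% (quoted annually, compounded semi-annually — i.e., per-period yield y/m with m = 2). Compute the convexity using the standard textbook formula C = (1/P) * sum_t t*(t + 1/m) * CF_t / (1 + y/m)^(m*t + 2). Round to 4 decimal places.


Answer: Convexity = 9.2959

Derivation:
Coupon per period c = face * coupon_rate / m = 23.000000
Periods per year m = 2; per-period yield y/m = 0.023500
Number of cashflows N = 6
Cashflows (t years, CF_t, discount factor 1/(1+y/m)^(m*t), PV):
  t = 0.5000: CF_t = 23.000000, DF = 0.977040, PV = 22.471910
  t = 1.0000: CF_t = 23.000000, DF = 0.954606, PV = 21.955945
  t = 1.5000: CF_t = 23.000000, DF = 0.932688, PV = 21.451827
  t = 2.0000: CF_t = 23.000000, DF = 0.911273, PV = 20.959284
  t = 2.5000: CF_t = 23.000000, DF = 0.890350, PV = 20.478050
  t = 3.0000: CF_t = 1023.000000, DF = 0.869907, PV = 889.915050
Price P = sum_t PV_t = 997.232068
Convexity numerator sum_t t*(t + 1/m) * CF_t / (1+y/m)^(m*t + 2):
  t = 0.5000: term = 10.725914
  t = 1.0000: term = 31.438926
  t = 1.5000: term = 61.434150
  t = 2.0000: term = 100.039326
  t = 2.5000: term = 146.613571
  t = 3.0000: term = 8919.944594
Convexity = (1/P) * sum = 9270.196482 / 997.232068 = 9.295927


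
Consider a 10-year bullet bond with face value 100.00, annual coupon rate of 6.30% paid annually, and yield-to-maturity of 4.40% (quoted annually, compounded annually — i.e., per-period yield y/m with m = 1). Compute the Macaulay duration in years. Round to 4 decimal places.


Coupon per period c = face * coupon_rate / m = 6.300000
Periods per year m = 1; per-period yield y/m = 0.044000
Number of cashflows N = 10
Cashflows (t years, CF_t, discount factor 1/(1+y/m)^(m*t), PV):
  t = 1.0000: CF_t = 6.300000, DF = 0.957854, PV = 6.034483
  t = 2.0000: CF_t = 6.300000, DF = 0.917485, PV = 5.780156
  t = 3.0000: CF_t = 6.300000, DF = 0.878817, PV = 5.536548
  t = 4.0000: CF_t = 6.300000, DF = 0.841779, PV = 5.303207
  t = 5.0000: CF_t = 6.300000, DF = 0.806302, PV = 5.079700
  t = 6.0000: CF_t = 6.300000, DF = 0.772320, PV = 4.865613
  t = 7.0000: CF_t = 6.300000, DF = 0.739770, PV = 4.660549
  t = 8.0000: CF_t = 6.300000, DF = 0.708592, PV = 4.464127
  t = 9.0000: CF_t = 6.300000, DF = 0.678728, PV = 4.275984
  t = 10.0000: CF_t = 106.300000, DF = 0.650122, PV = 69.107993
Price P = sum_t PV_t = 115.108358
Macaulay numerator sum_t t * PV_t:
  t * PV_t at t = 1.0000: 6.034483
  t * PV_t at t = 2.0000: 11.560312
  t * PV_t at t = 3.0000: 16.609643
  t * PV_t at t = 4.0000: 21.212827
  t * PV_t at t = 5.0000: 25.398500
  t * PV_t at t = 6.0000: 29.193678
  t * PV_t at t = 7.0000: 32.623842
  t * PV_t at t = 8.0000: 35.713018
  t * PV_t at t = 9.0000: 38.483855
  t * PV_t at t = 10.0000: 691.079926
Macaulay duration D = (sum_t t * PV_t) / P = 907.910082 / 115.108358 = 7.887438

Answer: Macaulay duration = 7.8874 years


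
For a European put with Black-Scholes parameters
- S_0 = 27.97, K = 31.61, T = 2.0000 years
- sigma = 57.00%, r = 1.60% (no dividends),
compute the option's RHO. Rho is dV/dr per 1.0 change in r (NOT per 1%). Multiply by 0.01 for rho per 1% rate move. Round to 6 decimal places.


Answer: Rho = -42.662290

Derivation:
d1 = 0.2909793790; d2 = -0.5151223515
phi(d1) = 0.3824057609; exp(-qT) = 1.0000000000; exp(-rT) = 0.9685065821
N(-d2) = 0.6967662377
Rho = -K*T*exp(-rT)*N(-d2) = -31.6100 * 2.0000 * 0.9685065821 * 0.6967662377 = -42.662290


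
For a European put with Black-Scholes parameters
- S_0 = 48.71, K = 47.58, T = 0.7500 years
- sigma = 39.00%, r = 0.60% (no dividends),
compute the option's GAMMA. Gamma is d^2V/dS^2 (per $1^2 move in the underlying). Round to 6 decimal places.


d1 = 0.2516931643; d2 = -0.0860567432
phi(d1) = 0.3865039243; exp(-qT) = 1.0000000000; exp(-rT) = 0.9955101098
Gamma = exp(-qT) * phi(d1) / (S * sigma * sqrt(T)) = 1.0000000000 * 0.3865039243 / (48.7100 * 0.3900 * 0.8660254038) = 0.023493

Answer: Gamma = 0.023493


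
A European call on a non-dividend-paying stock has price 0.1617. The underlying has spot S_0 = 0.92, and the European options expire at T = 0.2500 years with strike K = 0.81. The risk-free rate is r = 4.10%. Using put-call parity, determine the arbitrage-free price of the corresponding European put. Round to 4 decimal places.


Answer: Put price = 0.0434

Derivation:
Put-call parity: C - P = S_0 * exp(-qT) - K * exp(-rT).
S_0 * exp(-qT) = 0.9200 * 1.00000000 = 0.92000000
K * exp(-rT) = 0.8100 * 0.98980235 = 0.80173991
P = C - S*exp(-qT) + K*exp(-rT)
P = 0.1617 - 0.92000000 + 0.80173991 = 0.0434


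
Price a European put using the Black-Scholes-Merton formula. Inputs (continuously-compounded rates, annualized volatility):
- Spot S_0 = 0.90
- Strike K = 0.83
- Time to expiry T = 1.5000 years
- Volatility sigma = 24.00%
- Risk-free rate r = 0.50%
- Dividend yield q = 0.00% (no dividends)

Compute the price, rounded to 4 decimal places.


d1 = (ln(S/K) + (r - q + 0.5*sigma^2) * T) / (sigma * sqrt(T)) = 0.44794725
d2 = d1 - sigma * sqrt(T) = 0.15400848
exp(-rT) = 0.99252805; exp(-qT) = 1.00000000
P = K * exp(-rT) * N(-d2) - S_0 * exp(-qT) * N(-d1)
N(-d1) = 0.32709563; N(-d2) = 0.43880153
P = 0.8300 * 0.99252805 * 0.43880153 - 0.9000 * 1.00000000 * 0.32709563 = 0.0671

Answer: Price = 0.0671


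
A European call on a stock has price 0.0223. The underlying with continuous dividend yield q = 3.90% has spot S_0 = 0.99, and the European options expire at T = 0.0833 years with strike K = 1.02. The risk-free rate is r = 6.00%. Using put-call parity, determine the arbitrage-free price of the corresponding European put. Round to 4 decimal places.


Put-call parity: C - P = S_0 * exp(-qT) - K * exp(-rT).
S_0 * exp(-qT) = 0.9900 * 0.99675657 = 0.98678901
K * exp(-rT) = 1.0200 * 0.99501447 = 1.01491476
P = C - S*exp(-qT) + K*exp(-rT)
P = 0.0223 - 0.98678901 + 1.01491476 = 0.0504

Answer: Put price = 0.0504


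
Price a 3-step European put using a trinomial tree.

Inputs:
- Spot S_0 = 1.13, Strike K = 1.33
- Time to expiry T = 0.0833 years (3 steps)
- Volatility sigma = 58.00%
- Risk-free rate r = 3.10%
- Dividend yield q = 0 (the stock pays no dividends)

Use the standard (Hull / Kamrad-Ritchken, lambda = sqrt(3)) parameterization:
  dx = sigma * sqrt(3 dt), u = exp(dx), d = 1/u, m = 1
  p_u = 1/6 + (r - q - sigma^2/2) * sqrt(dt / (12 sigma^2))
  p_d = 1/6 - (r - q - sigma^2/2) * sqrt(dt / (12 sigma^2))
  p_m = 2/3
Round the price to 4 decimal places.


dt = T/N = 0.027767; dx = sigma*sqrt(3*dt) = 0.167398
u = exp(dx) = 1.182225; d = 1/u = 0.845863
p_u = 0.155288, p_m = 0.666667, p_d = 0.178045
Discount per step: exp(-r*dt) = 0.999140
Stock lattice S(k, j) with j the centered position index:
  k=0: S(0,+0) = 1.1300
  k=1: S(1,-1) = 0.9558; S(1,+0) = 1.1300; S(1,+1) = 1.3359
  k=2: S(2,-2) = 0.8085; S(2,-1) = 0.9558; S(2,+0) = 1.1300; S(2,+1) = 1.3359; S(2,+2) = 1.5794
  k=3: S(3,-3) = 0.6839; S(3,-2) = 0.8085; S(3,-1) = 0.9558; S(3,+0) = 1.1300; S(3,+1) = 1.3359; S(3,+2) = 1.5794; S(3,+3) = 1.8671
Terminal payoffs V(N, j) = max(K - S_T, 0):
  V(3,-3) = 0.646123; V(3,-2) = 0.521503; V(3,-1) = 0.374175; V(3,+0) = 0.200000; V(3,+1) = 0.000000; V(3,+2) = 0.000000; V(3,+3) = 0.000000
Backward induction: V(k, j) = exp(-r*dt) * [p_u * V(k+1, j+1) + p_m * V(k+1, j) + p_d * V(k+1, j-1)]
  V(2,-2) = exp(-r*dt) * [p_u*0.374175 + p_m*0.521503 + p_d*0.646123] = 0.520365
  V(2,-1) = exp(-r*dt) * [p_u*0.200000 + p_m*0.374175 + p_d*0.521503] = 0.373038
  V(2,+0) = exp(-r*dt) * [p_u*0.000000 + p_m*0.200000 + p_d*0.374175] = 0.199781
  V(2,+1) = exp(-r*dt) * [p_u*0.000000 + p_m*0.000000 + p_d*0.200000] = 0.035578
  V(2,+2) = exp(-r*dt) * [p_u*0.000000 + p_m*0.000000 + p_d*0.000000] = 0.000000
  V(1,-1) = exp(-r*dt) * [p_u*0.199781 + p_m*0.373038 + p_d*0.520365] = 0.372044
  V(1,+0) = exp(-r*dt) * [p_u*0.035578 + p_m*0.199781 + p_d*0.373038] = 0.204954
  V(1,+1) = exp(-r*dt) * [p_u*0.000000 + p_m*0.035578 + p_d*0.199781] = 0.059238
  V(0,+0) = exp(-r*dt) * [p_u*0.059238 + p_m*0.204954 + p_d*0.372044] = 0.211893

Answer: Price = V(0,0) = 0.2119


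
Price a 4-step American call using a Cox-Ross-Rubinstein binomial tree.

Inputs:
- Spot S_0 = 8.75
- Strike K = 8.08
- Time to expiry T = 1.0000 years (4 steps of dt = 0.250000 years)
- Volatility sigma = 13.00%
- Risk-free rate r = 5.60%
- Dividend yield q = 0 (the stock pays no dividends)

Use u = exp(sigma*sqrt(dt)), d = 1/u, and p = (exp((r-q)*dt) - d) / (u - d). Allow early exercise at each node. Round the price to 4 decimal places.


Answer: Price = V(0,0) = 1.2052

Derivation:
dt = T/N = 0.250000
u = exp(sigma*sqrt(dt)) = 1.067159; d = 1/u = 0.937067
p = (exp((r-q)*dt) - d) / (u - d) = 0.592129
Discount per step: exp(-r*dt) = 0.986098
Stock lattice S(k, i) with i counting down-moves:
  k=0: S(0,0) = 8.7500
  k=1: S(1,0) = 9.3376; S(1,1) = 8.1993
  k=2: S(2,0) = 9.9647; S(2,1) = 8.7500; S(2,2) = 7.6833
  k=3: S(3,0) = 10.6340; S(3,1) = 9.3376; S(3,2) = 8.1993; S(3,3) = 7.1998
  k=4: S(4,0) = 11.3481; S(4,1) = 9.9647; S(4,2) = 8.7500; S(4,3) = 7.6833; S(4,4) = 6.7467
Terminal payoffs V(N, i) = max(S_T - K, 0):
  V(4,0) = 3.268138; V(4,1) = 1.884748; V(4,2) = 0.670000; V(4,3) = 0.000000; V(4,4) = 0.000000
Backward induction: V(k, i) = exp(-r*dt) * [p * V(k+1, i) + (1-p) * V(k+1, i+1)]; then take max(V_cont, immediate exercise) for American.
  V(3,0) = exp(-r*dt) * [p*3.268138 + (1-p)*1.884748] = 2.666303; exercise = 2.553971; V(3,0) = max -> 2.666303
  V(3,1) = exp(-r*dt) * [p*1.884748 + (1-p)*0.670000] = 1.369973; exercise = 1.257641; V(3,1) = max -> 1.369973
  V(3,2) = exp(-r*dt) * [p*0.670000 + (1-p)*0.000000] = 0.391211; exercise = 0.119340; V(3,2) = max -> 0.391211
  V(3,3) = exp(-r*dt) * [p*0.000000 + (1-p)*0.000000] = 0.000000; exercise = 0.000000; V(3,3) = max -> 0.000000
  V(2,0) = exp(-r*dt) * [p*2.666303 + (1-p)*1.369973] = 2.107850; exercise = 1.884748; V(2,0) = max -> 2.107850
  V(2,1) = exp(-r*dt) * [p*1.369973 + (1-p)*0.391211] = 0.957269; exercise = 0.670000; V(2,1) = max -> 0.957269
  V(2,2) = exp(-r*dt) * [p*0.391211 + (1-p)*0.000000] = 0.228427; exercise = 0.000000; V(2,2) = max -> 0.228427
  V(1,0) = exp(-r*dt) * [p*2.107850 + (1-p)*0.957269] = 1.615781; exercise = 1.257641; V(1,0) = max -> 1.615781
  V(1,1) = exp(-r*dt) * [p*0.957269 + (1-p)*0.228427] = 0.650820; exercise = 0.119340; V(1,1) = max -> 0.650820
  V(0,0) = exp(-r*dt) * [p*1.615781 + (1-p)*0.650820] = 1.205210; exercise = 0.670000; V(0,0) = max -> 1.205210


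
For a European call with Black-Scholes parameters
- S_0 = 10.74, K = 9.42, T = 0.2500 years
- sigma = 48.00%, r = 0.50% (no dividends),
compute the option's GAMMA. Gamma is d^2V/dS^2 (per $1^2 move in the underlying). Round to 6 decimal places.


d1 = 0.6716250021; d2 = 0.4316250021
phi(d1) = 0.3183898814; exp(-qT) = 1.0000000000; exp(-rT) = 0.9987507809
Gamma = exp(-qT) * phi(d1) / (S * sigma * sqrt(T)) = 1.0000000000 * 0.3183898814 / (10.7400 * 0.4800 * 0.5000000000) = 0.123522

Answer: Gamma = 0.123522


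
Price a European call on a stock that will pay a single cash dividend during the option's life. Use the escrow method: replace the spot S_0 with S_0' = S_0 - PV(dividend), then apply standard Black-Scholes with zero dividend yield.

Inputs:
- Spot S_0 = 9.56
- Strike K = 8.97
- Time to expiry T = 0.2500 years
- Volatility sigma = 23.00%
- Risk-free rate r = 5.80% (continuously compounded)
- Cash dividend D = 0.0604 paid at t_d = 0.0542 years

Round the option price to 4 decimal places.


Answer: Price = 0.8294

Derivation:
PV(D) = D * exp(-r * t_d) = 0.0604 * 0.99686134 = 0.06021042
S_0' = S_0 - PV(D) = 9.5600 - 0.06021042 = 9.49978958
d1 = (ln(S_0'/K) + (r + sigma^2/2)*T) / (sigma*sqrt(T)) = 0.68257802
d2 = d1 - sigma*sqrt(T) = 0.56757802
exp(-rT) = 0.98560462
N(d1) = 0.75256324; N(d2) = 0.71483923
C = S_0' * N(d1) - K * exp(-rT) * N(d2) = 9.49978958 * 0.75256324 - 8.9700 * 0.98560462 * 0.71483923 = 0.8294


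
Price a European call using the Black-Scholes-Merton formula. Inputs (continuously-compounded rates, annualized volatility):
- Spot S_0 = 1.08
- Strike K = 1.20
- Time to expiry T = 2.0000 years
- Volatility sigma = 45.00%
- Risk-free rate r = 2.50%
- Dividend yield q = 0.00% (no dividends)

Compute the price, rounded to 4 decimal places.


Answer: Price = 0.2476

Derivation:
d1 = (ln(S/K) + (r - q + 0.5*sigma^2) * T) / (sigma * sqrt(T)) = 0.23120739
d2 = d1 - sigma * sqrt(T) = -0.40518871
exp(-rT) = 0.95122942; exp(-qT) = 1.00000000
C = S_0 * exp(-qT) * N(d1) - K * exp(-rT) * N(d2)
N(d1) = 0.59142316; N(d2) = 0.34266940
C = 1.0800 * 1.00000000 * 0.59142316 - 1.2000 * 0.95122942 * 0.34266940 = 0.2476


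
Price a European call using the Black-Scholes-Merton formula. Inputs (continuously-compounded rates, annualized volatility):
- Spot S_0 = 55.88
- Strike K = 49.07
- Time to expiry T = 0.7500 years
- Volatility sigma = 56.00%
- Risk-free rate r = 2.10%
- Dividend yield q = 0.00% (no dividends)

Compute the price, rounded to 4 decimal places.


d1 = (ln(S/K) + (r - q + 0.5*sigma^2) * T) / (sigma * sqrt(T)) = 0.54293336
d2 = d1 - sigma * sqrt(T) = 0.05795913
exp(-rT) = 0.98437338; exp(-qT) = 1.00000000
C = S_0 * exp(-qT) * N(d1) - K * exp(-rT) * N(d2)
N(d1) = 0.70641216; N(d2) = 0.52310941
C = 55.8800 * 1.00000000 * 0.70641216 - 49.0700 * 0.98437338 * 0.52310941 = 14.2065

Answer: Price = 14.2065


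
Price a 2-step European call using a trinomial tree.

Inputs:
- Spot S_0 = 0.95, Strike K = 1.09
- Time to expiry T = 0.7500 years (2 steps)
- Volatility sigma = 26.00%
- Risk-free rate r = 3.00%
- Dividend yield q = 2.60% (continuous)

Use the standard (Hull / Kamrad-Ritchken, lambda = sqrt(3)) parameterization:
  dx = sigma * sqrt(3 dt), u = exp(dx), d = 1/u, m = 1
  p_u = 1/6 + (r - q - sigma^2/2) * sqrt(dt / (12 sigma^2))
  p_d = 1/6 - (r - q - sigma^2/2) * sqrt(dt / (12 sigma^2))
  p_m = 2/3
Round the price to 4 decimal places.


Answer: Price = V(0,0) = 0.0426

Derivation:
dt = T/N = 0.375000; dx = sigma*sqrt(3*dt) = 0.275772
u = exp(dx) = 1.317547; d = 1/u = 0.758986
p_u = 0.146405, p_m = 0.666667, p_d = 0.186928
Discount per step: exp(-r*dt) = 0.988813
Stock lattice S(k, j) with j the centered position index:
  k=0: S(0,+0) = 0.9500
  k=1: S(1,-1) = 0.7210; S(1,+0) = 0.9500; S(1,+1) = 1.2517
  k=2: S(2,-2) = 0.5473; S(2,-1) = 0.7210; S(2,+0) = 0.9500; S(2,+1) = 1.2517; S(2,+2) = 1.6491
Terminal payoffs V(N, j) = max(S_T - K, 0):
  V(2,-2) = 0.000000; V(2,-1) = 0.000000; V(2,+0) = 0.000000; V(2,+1) = 0.161670; V(2,+2) = 0.559133
Backward induction: V(k, j) = exp(-r*dt) * [p_u * V(k+1, j+1) + p_m * V(k+1, j) + p_d * V(k+1, j-1)]
  V(1,-1) = exp(-r*dt) * [p_u*0.000000 + p_m*0.000000 + p_d*0.000000] = 0.000000
  V(1,+0) = exp(-r*dt) * [p_u*0.161670 + p_m*0.000000 + p_d*0.000000] = 0.023405
  V(1,+1) = exp(-r*dt) * [p_u*0.559133 + p_m*0.161670 + p_d*0.000000] = 0.187518
  V(0,+0) = exp(-r*dt) * [p_u*0.187518 + p_m*0.023405 + p_d*0.000000] = 0.042575


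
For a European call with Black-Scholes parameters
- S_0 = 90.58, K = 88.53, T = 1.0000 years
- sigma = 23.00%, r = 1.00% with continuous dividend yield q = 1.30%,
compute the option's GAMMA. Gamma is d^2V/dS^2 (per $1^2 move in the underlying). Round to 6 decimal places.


d1 = 0.2014867848; d2 = -0.0285132152
phi(d1) = 0.3909259999; exp(-qT) = 0.9870841350; exp(-rT) = 0.9900498337
Gamma = exp(-qT) * phi(d1) / (S * sigma * sqrt(T)) = 0.9870841350 * 0.3909259999 / (90.5800 * 0.2300 * 1.0000000000) = 0.018522

Answer: Gamma = 0.018522


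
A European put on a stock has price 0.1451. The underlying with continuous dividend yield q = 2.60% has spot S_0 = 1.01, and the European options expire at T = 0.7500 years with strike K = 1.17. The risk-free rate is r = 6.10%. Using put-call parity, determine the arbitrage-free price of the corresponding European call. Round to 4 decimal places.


Answer: Call price = 0.0179

Derivation:
Put-call parity: C - P = S_0 * exp(-qT) - K * exp(-rT).
S_0 * exp(-qT) = 1.0100 * 0.98068890 = 0.99049578
K * exp(-rT) = 1.1700 * 0.95528075 = 1.11767848
C = P + S*exp(-qT) - K*exp(-rT)
C = 0.1451 + 0.99049578 - 1.11767848 = 0.0179


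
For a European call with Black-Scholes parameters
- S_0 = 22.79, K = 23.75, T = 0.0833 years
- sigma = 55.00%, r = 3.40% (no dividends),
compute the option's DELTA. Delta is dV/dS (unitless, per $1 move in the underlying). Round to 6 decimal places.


Answer: Delta = 0.435371

Derivation:
d1 = -0.1627153379; d2 = -0.3214549045
phi(d1) = 0.3936958296; exp(-qT) = 1.0000000000; exp(-rT) = 0.9971718069
N(d1) = 0.4353712850
Delta = exp(-qT) * N(d1) = 1.0000000000 * 0.4353712850 = 0.435371


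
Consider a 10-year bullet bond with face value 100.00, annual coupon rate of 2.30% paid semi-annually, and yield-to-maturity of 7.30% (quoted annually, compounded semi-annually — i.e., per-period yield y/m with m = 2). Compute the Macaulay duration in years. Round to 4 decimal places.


Coupon per period c = face * coupon_rate / m = 1.150000
Periods per year m = 2; per-period yield y/m = 0.036500
Number of cashflows N = 20
Cashflows (t years, CF_t, discount factor 1/(1+y/m)^(m*t), PV):
  t = 0.5000: CF_t = 1.150000, DF = 0.964785, PV = 1.109503
  t = 1.0000: CF_t = 1.150000, DF = 0.930811, PV = 1.070432
  t = 1.5000: CF_t = 1.150000, DF = 0.898033, PV = 1.032737
  t = 2.0000: CF_t = 1.150000, DF = 0.866409, PV = 0.996370
  t = 2.5000: CF_t = 1.150000, DF = 0.835898, PV = 0.961283
  t = 3.0000: CF_t = 1.150000, DF = 0.806462, PV = 0.927432
  t = 3.5000: CF_t = 1.150000, DF = 0.778063, PV = 0.894773
  t = 4.0000: CF_t = 1.150000, DF = 0.750664, PV = 0.863264
  t = 4.5000: CF_t = 1.150000, DF = 0.724230, PV = 0.832864
  t = 5.0000: CF_t = 1.150000, DF = 0.698726, PV = 0.803535
  t = 5.5000: CF_t = 1.150000, DF = 0.674121, PV = 0.775239
  t = 6.0000: CF_t = 1.150000, DF = 0.650382, PV = 0.747939
  t = 6.5000: CF_t = 1.150000, DF = 0.627479, PV = 0.721601
  t = 7.0000: CF_t = 1.150000, DF = 0.605382, PV = 0.696190
  t = 7.5000: CF_t = 1.150000, DF = 0.584064, PV = 0.671674
  t = 8.0000: CF_t = 1.150000, DF = 0.563496, PV = 0.648021
  t = 8.5000: CF_t = 1.150000, DF = 0.543653, PV = 0.625201
  t = 9.0000: CF_t = 1.150000, DF = 0.524508, PV = 0.603185
  t = 9.5000: CF_t = 1.150000, DF = 0.506038, PV = 0.581944
  t = 10.0000: CF_t = 101.150000, DF = 0.488218, PV = 49.383260
Price P = sum_t PV_t = 64.946445
Macaulay numerator sum_t t * PV_t:
  t * PV_t at t = 0.5000: 0.554752
  t * PV_t at t = 1.0000: 1.070432
  t * PV_t at t = 1.5000: 1.549106
  t * PV_t at t = 2.0000: 1.992740
  t * PV_t at t = 2.5000: 2.403208
  t * PV_t at t = 3.0000: 2.782296
  t * PV_t at t = 3.5000: 3.131704
  t * PV_t at t = 4.0000: 3.453054
  t * PV_t at t = 4.5000: 3.747888
  t * PV_t at t = 5.0000: 4.017675
  t * PV_t at t = 5.5000: 4.263813
  t * PV_t at t = 6.0000: 4.487634
  t * PV_t at t = 6.5000: 4.690404
  t * PV_t at t = 7.0000: 4.873327
  t * PV_t at t = 7.5000: 5.037552
  t * PV_t at t = 8.0000: 5.184166
  t * PV_t at t = 8.5000: 5.314208
  t * PV_t at t = 9.0000: 5.428662
  t * PV_t at t = 9.5000: 5.528466
  t * PV_t at t = 10.0000: 493.832603
Macaulay duration D = (sum_t t * PV_t) / P = 563.343689 / 64.946445 = 8.673973

Answer: Macaulay duration = 8.6740 years


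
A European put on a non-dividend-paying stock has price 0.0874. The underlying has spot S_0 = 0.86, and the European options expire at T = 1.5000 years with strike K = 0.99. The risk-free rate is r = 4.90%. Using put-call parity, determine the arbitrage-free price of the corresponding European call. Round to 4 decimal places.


Put-call parity: C - P = S_0 * exp(-qT) - K * exp(-rT).
S_0 * exp(-qT) = 0.8600 * 1.00000000 = 0.86000000
K * exp(-rT) = 0.9900 * 0.92913615 = 0.91984478
C = P + S*exp(-qT) - K*exp(-rT)
C = 0.0874 + 0.86000000 - 0.91984478 = 0.0276

Answer: Call price = 0.0276


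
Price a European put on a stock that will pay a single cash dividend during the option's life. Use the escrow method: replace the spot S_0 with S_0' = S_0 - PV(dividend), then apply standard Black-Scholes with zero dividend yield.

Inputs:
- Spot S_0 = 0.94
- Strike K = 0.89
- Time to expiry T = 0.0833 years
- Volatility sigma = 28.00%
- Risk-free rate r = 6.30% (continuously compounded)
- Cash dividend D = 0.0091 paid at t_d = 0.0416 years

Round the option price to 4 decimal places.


PV(D) = D * exp(-r * t_d) = 0.0091 * 0.99738263 = 0.00907618
S_0' = S_0 - PV(D) = 0.9400 - 0.00907618 = 0.93092382
d1 = (ln(S_0'/K) + (r + sigma^2/2)*T) / (sigma*sqrt(T)) = 0.66164267
d2 = d1 - sigma*sqrt(T) = 0.58082980
exp(-rT) = 0.99476585
N(-d1) = 0.25410013; N(-d2) = 0.28067758
P = K * exp(-rT) * N(-d2) - S_0' * N(-d1) = 0.8900 * 0.99476585 * 0.28067758 - 0.93092382 * 0.25410013 = 0.0119

Answer: Price = 0.0119


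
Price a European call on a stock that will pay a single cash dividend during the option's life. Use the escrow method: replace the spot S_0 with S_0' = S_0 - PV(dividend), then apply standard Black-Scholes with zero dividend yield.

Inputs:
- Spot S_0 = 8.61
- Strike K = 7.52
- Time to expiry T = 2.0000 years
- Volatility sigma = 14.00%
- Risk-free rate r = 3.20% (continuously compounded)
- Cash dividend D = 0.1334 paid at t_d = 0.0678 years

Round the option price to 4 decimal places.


PV(D) = D * exp(-r * t_d) = 0.1334 * 0.99783275 = 0.13311089
S_0' = S_0 - PV(D) = 8.6100 - 0.13311089 = 8.47688911
d1 = (ln(S_0'/K) + (r + sigma^2/2)*T) / (sigma*sqrt(T)) = 1.02721096
d2 = d1 - sigma*sqrt(T) = 0.82922106
exp(-rT) = 0.93800500
N(d1) = 0.84783943; N(d2) = 0.79651034
C = S_0' * N(d1) - K * exp(-rT) * N(d2) = 8.47688911 * 0.84783943 - 7.5200 * 0.93800500 * 0.79651034 = 1.5686

Answer: Price = 1.5686


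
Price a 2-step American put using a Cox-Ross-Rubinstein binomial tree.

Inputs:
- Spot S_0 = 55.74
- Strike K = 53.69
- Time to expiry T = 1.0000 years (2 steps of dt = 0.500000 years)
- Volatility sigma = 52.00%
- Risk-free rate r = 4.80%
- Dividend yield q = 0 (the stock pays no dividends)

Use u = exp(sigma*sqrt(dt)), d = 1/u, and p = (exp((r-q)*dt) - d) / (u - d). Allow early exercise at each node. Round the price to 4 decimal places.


dt = T/N = 0.500000
u = exp(sigma*sqrt(dt)) = 1.444402; d = 1/u = 0.692328
p = (exp((r-q)*dt) - d) / (u - d) = 0.441396
Discount per step: exp(-r*dt) = 0.976286
Stock lattice S(k, i) with i counting down-moves:
  k=0: S(0,0) = 55.7400
  k=1: S(1,0) = 80.5110; S(1,1) = 38.5904
  k=2: S(2,0) = 116.2902; S(2,1) = 55.7400; S(2,2) = 26.7172
Terminal payoffs V(N, i) = max(K - S_T, 0):
  V(2,0) = 0.000000; V(2,1) = 0.000000; V(2,2) = 26.972816
Backward induction: V(k, i) = exp(-r*dt) * [p * V(k+1, i) + (1-p) * V(k+1, i+1)]; then take max(V_cont, immediate exercise) for American.
  V(1,0) = exp(-r*dt) * [p*0.000000 + (1-p)*0.000000] = 0.000000; exercise = 0.000000; V(1,0) = max -> 0.000000
  V(1,1) = exp(-r*dt) * [p*0.000000 + (1-p)*26.972816] = 14.709823; exercise = 15.099640; V(1,1) = max -> 15.099640
  V(0,0) = exp(-r*dt) * [p*0.000000 + (1-p)*15.099640] = 8.234700; exercise = 0.000000; V(0,0) = max -> 8.234700

Answer: Price = V(0,0) = 8.2347


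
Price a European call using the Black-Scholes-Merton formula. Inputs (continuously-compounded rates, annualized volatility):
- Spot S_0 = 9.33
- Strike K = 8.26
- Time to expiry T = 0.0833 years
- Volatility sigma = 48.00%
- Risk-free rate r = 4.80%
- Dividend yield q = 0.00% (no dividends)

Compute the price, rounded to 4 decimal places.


d1 = (ln(S/K) + (r - q + 0.5*sigma^2) * T) / (sigma * sqrt(T)) = 0.97739682
d2 = d1 - sigma * sqrt(T) = 0.83886047
exp(-rT) = 0.99600958; exp(-qT) = 1.00000000
C = S_0 * exp(-qT) * N(d1) - K * exp(-rT) * N(d2)
N(d1) = 0.83581363; N(d2) = 0.79922619
C = 9.3300 * 1.00000000 * 0.83581363 - 8.2600 * 0.99600958 * 0.79922619 = 1.2229

Answer: Price = 1.2229


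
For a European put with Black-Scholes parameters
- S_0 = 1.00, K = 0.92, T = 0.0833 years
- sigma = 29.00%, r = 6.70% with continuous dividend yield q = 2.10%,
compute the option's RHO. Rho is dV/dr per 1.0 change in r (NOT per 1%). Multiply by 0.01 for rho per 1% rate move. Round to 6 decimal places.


Answer: Rho = -0.012088

Derivation:
d1 = 1.0838376329; d2 = 1.0001385887
phi(d1) = 0.2217309563; exp(-qT) = 0.9982522291; exp(-rT) = 0.9944344454
N(-d2) = 0.1586217219
Rho = -K*T*exp(-rT)*N(-d2) = -0.9200 * 0.0833 * 0.9944344454 * 0.1586217219 = -0.012088


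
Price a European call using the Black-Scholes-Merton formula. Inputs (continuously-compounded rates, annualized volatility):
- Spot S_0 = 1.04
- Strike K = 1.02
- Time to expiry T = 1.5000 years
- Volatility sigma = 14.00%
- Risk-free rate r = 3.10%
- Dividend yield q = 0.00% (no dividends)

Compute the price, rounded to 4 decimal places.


d1 = (ln(S/K) + (r - q + 0.5*sigma^2) * T) / (sigma * sqrt(T)) = 0.47017422
d2 = d1 - sigma * sqrt(T) = 0.29870994
exp(-rT) = 0.95456456; exp(-qT) = 1.00000000
C = S_0 * exp(-qT) * N(d1) - K * exp(-rT) * N(d2)
N(d1) = 0.68088473; N(d2) = 0.61741931
C = 1.0400 * 1.00000000 * 0.68088473 - 1.0200 * 0.95456456 * 0.61741931 = 0.1070

Answer: Price = 0.1070


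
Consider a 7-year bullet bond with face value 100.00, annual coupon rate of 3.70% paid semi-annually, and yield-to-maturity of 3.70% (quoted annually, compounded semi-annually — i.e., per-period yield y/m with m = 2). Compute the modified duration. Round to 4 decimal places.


Coupon per period c = face * coupon_rate / m = 1.850000
Periods per year m = 2; per-period yield y/m = 0.018500
Number of cashflows N = 14
Cashflows (t years, CF_t, discount factor 1/(1+y/m)^(m*t), PV):
  t = 0.5000: CF_t = 1.850000, DF = 0.981836, PV = 1.816397
  t = 1.0000: CF_t = 1.850000, DF = 0.964002, PV = 1.783404
  t = 1.5000: CF_t = 1.850000, DF = 0.946492, PV = 1.751010
  t = 2.0000: CF_t = 1.850000, DF = 0.929300, PV = 1.719205
  t = 2.5000: CF_t = 1.850000, DF = 0.912420, PV = 1.687977
  t = 3.0000: CF_t = 1.850000, DF = 0.895847, PV = 1.657317
  t = 3.5000: CF_t = 1.850000, DF = 0.879575, PV = 1.627213
  t = 4.0000: CF_t = 1.850000, DF = 0.863598, PV = 1.597657
  t = 4.5000: CF_t = 1.850000, DF = 0.847912, PV = 1.568637
  t = 5.0000: CF_t = 1.850000, DF = 0.832510, PV = 1.540144
  t = 5.5000: CF_t = 1.850000, DF = 0.817389, PV = 1.512169
  t = 6.0000: CF_t = 1.850000, DF = 0.802542, PV = 1.484702
  t = 6.5000: CF_t = 1.850000, DF = 0.787964, PV = 1.457734
  t = 7.0000: CF_t = 101.850000, DF = 0.773652, PV = 78.796435
Price P = sum_t PV_t = 100.000000
First compute Macaulay numerator sum_t t * PV_t:
  t * PV_t at t = 0.5000: 0.908198
  t * PV_t at t = 1.0000: 1.783404
  t * PV_t at t = 1.5000: 2.626515
  t * PV_t at t = 2.0000: 3.438409
  t * PV_t at t = 2.5000: 4.219943
  t * PV_t at t = 3.0000: 4.971950
  t * PV_t at t = 3.5000: 5.695247
  t * PV_t at t = 4.0000: 6.390627
  t * PV_t at t = 4.5000: 7.058866
  t * PV_t at t = 5.0000: 7.700721
  t * PV_t at t = 5.5000: 8.316930
  t * PV_t at t = 6.0000: 8.908213
  t * PV_t at t = 6.5000: 9.475271
  t * PV_t at t = 7.0000: 551.575042
Macaulay duration D = 623.069336 / 100.000000 = 6.230693
Modified duration = D / (1 + y/m) = 6.230693 / (1 + 0.018500) = 6.117519

Answer: Modified duration = 6.1175


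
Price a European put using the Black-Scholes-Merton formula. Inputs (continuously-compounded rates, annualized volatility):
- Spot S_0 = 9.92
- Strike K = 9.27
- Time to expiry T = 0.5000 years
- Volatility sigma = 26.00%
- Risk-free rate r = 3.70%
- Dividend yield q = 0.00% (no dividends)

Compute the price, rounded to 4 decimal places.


Answer: Price = 0.3616

Derivation:
d1 = (ln(S/K) + (r - q + 0.5*sigma^2) * T) / (sigma * sqrt(T)) = 0.56116833
d2 = d1 - sigma * sqrt(T) = 0.37732056
exp(-rT) = 0.98167007; exp(-qT) = 1.00000000
P = K * exp(-rT) * N(-d2) - S_0 * exp(-qT) * N(-d1)
N(-d1) = 0.28734140; N(-d2) = 0.35296770
P = 9.2700 * 0.98167007 * 0.35296770 - 9.9200 * 1.00000000 * 0.28734140 = 0.3616


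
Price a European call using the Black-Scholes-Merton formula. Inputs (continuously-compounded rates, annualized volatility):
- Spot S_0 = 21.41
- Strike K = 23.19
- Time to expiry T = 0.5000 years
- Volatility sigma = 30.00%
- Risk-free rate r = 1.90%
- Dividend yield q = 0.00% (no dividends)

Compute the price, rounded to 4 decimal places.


Answer: Price = 1.1958

Derivation:
d1 = (ln(S/K) + (r - q + 0.5*sigma^2) * T) / (sigma * sqrt(T)) = -0.22562858
d2 = d1 - sigma * sqrt(T) = -0.43776061
exp(-rT) = 0.99054498; exp(-qT) = 1.00000000
C = S_0 * exp(-qT) * N(d1) - K * exp(-rT) * N(d2)
N(d1) = 0.41074516; N(d2) = 0.33077991
C = 21.4100 * 1.00000000 * 0.41074516 - 23.1900 * 0.99054498 * 0.33077991 = 1.1958


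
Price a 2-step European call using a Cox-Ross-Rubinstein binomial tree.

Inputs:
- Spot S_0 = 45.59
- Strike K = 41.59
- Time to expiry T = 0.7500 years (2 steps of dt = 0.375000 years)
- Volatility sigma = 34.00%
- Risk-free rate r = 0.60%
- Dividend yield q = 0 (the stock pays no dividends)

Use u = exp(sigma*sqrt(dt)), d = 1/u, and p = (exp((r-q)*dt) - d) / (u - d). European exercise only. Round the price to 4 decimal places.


dt = T/N = 0.375000
u = exp(sigma*sqrt(dt)) = 1.231468; d = 1/u = 0.812039
p = (exp((r-q)*dt) - d) / (u - d) = 0.453506
Discount per step: exp(-r*dt) = 0.997753
Stock lattice S(k, i) with i counting down-moves:
  k=0: S(0,0) = 45.5900
  k=1: S(1,0) = 56.1426; S(1,1) = 37.0209
  k=2: S(2,0) = 69.1378; S(2,1) = 45.5900; S(2,2) = 30.0624
Terminal payoffs V(N, i) = max(S_T - K, 0):
  V(2,0) = 27.547802; V(2,1) = 4.000000; V(2,2) = 0.000000
Backward induction: V(k, i) = exp(-r*dt) * [p * V(k+1, i) + (1-p) * V(k+1, i+1)].
  V(1,0) = exp(-r*dt) * [p*27.547802 + (1-p)*4.000000] = 14.646080
  V(1,1) = exp(-r*dt) * [p*4.000000 + (1-p)*0.000000] = 1.809947
  V(0,0) = exp(-r*dt) * [p*14.646080 + (1-p)*1.809947] = 7.614060

Answer: Price = V(0,0) = 7.6141


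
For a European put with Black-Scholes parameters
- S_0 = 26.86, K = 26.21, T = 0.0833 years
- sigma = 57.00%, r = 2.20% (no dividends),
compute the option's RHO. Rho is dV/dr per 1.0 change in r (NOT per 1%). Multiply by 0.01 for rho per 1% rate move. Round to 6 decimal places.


Answer: Rho = -1.022083

Derivation:
d1 = 0.2423037802; d2 = 0.0777918657
phi(d1) = 0.3874013303; exp(-qT) = 1.0000000000; exp(-rT) = 0.9981690782
N(-d2) = 0.4689968085
Rho = -K*T*exp(-rT)*N(-d2) = -26.2100 * 0.0833 * 0.9981690782 * 0.4689968085 = -1.022083


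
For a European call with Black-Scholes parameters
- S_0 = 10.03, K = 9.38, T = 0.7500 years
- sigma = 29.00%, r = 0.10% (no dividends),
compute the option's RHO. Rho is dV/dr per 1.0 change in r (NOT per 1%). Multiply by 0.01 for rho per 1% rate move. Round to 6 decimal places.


Answer: Rho = 3.917845

Derivation:
d1 = 0.3953389602; d2 = 0.1441915931
phi(d1) = 0.3689533816; exp(-qT) = 1.0000000000; exp(-rT) = 0.9992502812
N(d2) = 0.5573254103
Rho = K*T*exp(-rT)*N(d2) = 9.3800 * 0.7500 * 0.9992502812 * 0.5573254103 = 3.917845


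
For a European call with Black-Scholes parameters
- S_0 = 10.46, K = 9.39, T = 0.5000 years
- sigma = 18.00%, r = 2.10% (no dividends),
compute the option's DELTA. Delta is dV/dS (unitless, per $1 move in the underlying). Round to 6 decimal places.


Answer: Delta = 0.839884

Derivation:
d1 = 0.9939813019; d2 = 0.8667020813
phi(d1) = 0.2434270556; exp(-qT) = 1.0000000000; exp(-rT) = 0.9895549326
N(d1) = 0.8398840147
Delta = exp(-qT) * N(d1) = 1.0000000000 * 0.8398840147 = 0.839884


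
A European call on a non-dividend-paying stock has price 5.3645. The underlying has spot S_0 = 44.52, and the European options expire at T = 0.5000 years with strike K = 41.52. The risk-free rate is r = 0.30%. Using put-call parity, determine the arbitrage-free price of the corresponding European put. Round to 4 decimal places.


Answer: Put price = 2.3023

Derivation:
Put-call parity: C - P = S_0 * exp(-qT) - K * exp(-rT).
S_0 * exp(-qT) = 44.5200 * 1.00000000 = 44.52000000
K * exp(-rT) = 41.5200 * 0.99850112 = 41.45776669
P = C - S*exp(-qT) + K*exp(-rT)
P = 5.3645 - 44.52000000 + 41.45776669 = 2.3023


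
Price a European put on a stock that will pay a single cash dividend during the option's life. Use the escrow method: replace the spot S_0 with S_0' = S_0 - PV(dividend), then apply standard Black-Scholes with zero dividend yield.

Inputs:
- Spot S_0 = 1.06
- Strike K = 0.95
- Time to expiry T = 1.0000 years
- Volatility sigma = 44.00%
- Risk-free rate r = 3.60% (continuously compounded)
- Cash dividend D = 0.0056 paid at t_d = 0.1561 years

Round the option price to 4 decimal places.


PV(D) = D * exp(-r * t_d) = 0.0056 * 0.99439616 = 0.00556862
S_0' = S_0 - PV(D) = 1.0600 - 0.00556862 = 1.05443138
d1 = (ln(S_0'/K) + (r + sigma^2/2)*T) / (sigma*sqrt(T)) = 0.53885214
d2 = d1 - sigma*sqrt(T) = 0.09885214
exp(-rT) = 0.96464029
N(-d1) = 0.29499444; N(-d2) = 0.46062784
P = K * exp(-rT) * N(-d2) - S_0' * N(-d1) = 0.9500 * 0.96464029 * 0.46062784 - 1.05443138 * 0.29499444 = 0.1111

Answer: Price = 0.1111


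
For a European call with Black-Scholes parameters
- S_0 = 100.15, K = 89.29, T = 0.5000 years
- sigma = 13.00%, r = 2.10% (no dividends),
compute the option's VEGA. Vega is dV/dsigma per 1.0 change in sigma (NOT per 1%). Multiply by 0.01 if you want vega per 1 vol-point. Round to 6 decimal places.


d1 = 1.4088239138; d2 = 1.3169000322
phi(d1) = 0.1478834311; exp(-qT) = 1.0000000000; exp(-rT) = 0.9895549326
Vega = S * exp(-qT) * phi(d1) * sqrt(T) = 100.1500 * 1.0000000000 * 0.1478834311 * 0.7071067812 = 10.472623

Answer: Vega = 10.472623


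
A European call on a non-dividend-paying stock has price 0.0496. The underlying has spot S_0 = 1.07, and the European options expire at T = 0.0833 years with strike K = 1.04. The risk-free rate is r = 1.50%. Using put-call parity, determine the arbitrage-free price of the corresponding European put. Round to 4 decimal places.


Answer: Put price = 0.0183

Derivation:
Put-call parity: C - P = S_0 * exp(-qT) - K * exp(-rT).
S_0 * exp(-qT) = 1.0700 * 1.00000000 = 1.07000000
K * exp(-rT) = 1.0400 * 0.99875128 = 1.03870133
P = C - S*exp(-qT) + K*exp(-rT)
P = 0.0496 - 1.07000000 + 1.03870133 = 0.0183


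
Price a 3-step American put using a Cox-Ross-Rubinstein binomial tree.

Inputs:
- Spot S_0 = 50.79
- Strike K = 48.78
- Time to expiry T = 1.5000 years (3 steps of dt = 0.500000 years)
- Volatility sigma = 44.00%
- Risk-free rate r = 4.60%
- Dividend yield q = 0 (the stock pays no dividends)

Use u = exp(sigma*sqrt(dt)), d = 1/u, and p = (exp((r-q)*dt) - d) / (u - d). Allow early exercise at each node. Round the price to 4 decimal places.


Answer: Price = V(0,0) = 8.8997

Derivation:
dt = T/N = 0.500000
u = exp(sigma*sqrt(dt)) = 1.364963; d = 1/u = 0.732621
p = (exp((r-q)*dt) - d) / (u - d) = 0.459634
Discount per step: exp(-r*dt) = 0.977262
Stock lattice S(k, i) with i counting down-moves:
  k=0: S(0,0) = 50.7900
  k=1: S(1,0) = 69.3264; S(1,1) = 37.2098
  k=2: S(2,0) = 94.6280; S(2,1) = 50.7900; S(2,2) = 27.2607
  k=3: S(3,0) = 129.1637; S(3,1) = 69.3264; S(3,2) = 37.2098; S(3,3) = 19.9717
Terminal payoffs V(N, i) = max(K - S_T, 0):
  V(3,0) = 0.000000; V(3,1) = 0.000000; V(3,2) = 11.570188; V(3,3) = 28.808255
Backward induction: V(k, i) = exp(-r*dt) * [p * V(k+1, i) + (1-p) * V(k+1, i+1)]; then take max(V_cont, immediate exercise) for American.
  V(2,0) = exp(-r*dt) * [p*0.000000 + (1-p)*0.000000] = 0.000000; exercise = 0.000000; V(2,0) = max -> 0.000000
  V(2,1) = exp(-r*dt) * [p*0.000000 + (1-p)*11.570188] = 6.109979; exercise = 0.000000; V(2,1) = max -> 6.109979
  V(2,2) = exp(-r*dt) * [p*11.570188 + (1-p)*28.808255] = 20.410180; exercise = 21.519316; V(2,2) = max -> 21.519316
  V(1,0) = exp(-r*dt) * [p*0.000000 + (1-p)*6.109979] = 3.226554; exercise = 0.000000; V(1,0) = max -> 3.226554
  V(1,1) = exp(-r*dt) * [p*6.109979 + (1-p)*21.519316] = 14.108408; exercise = 11.570188; V(1,1) = max -> 14.108408
  V(0,0) = exp(-r*dt) * [p*3.226554 + (1-p)*14.108408] = 8.899674; exercise = 0.000000; V(0,0) = max -> 8.899674
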